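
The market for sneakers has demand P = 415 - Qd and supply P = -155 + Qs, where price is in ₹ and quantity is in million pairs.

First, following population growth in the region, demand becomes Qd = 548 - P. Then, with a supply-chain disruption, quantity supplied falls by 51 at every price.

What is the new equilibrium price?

222

Initially, 415 - P = P + 155, so 260 = 2P and P = 130, Q = 285.
With the change applied: demand Qd = 548 - P, supply Qs = P + 104.
Setting them equal: 548 - P = P + 104 → 444 = 2P, so P = 222 and Q = 326.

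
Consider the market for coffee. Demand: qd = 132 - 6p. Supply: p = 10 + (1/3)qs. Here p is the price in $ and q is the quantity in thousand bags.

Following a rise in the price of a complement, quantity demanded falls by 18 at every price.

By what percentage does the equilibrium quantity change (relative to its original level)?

Initially, 132 - 6p = 3p - 30, so 162 = 9p and p = 18, q = 24.
The shock moves the curves to qd = 114 - 6p and qs = 3p - 30.
Setting them equal: 114 - 6p = 3p - 30 → 144 = 9p, so p = 16 and q = 18.
%Δq = (18 − 24) / 24 × 100 = -25%.

-25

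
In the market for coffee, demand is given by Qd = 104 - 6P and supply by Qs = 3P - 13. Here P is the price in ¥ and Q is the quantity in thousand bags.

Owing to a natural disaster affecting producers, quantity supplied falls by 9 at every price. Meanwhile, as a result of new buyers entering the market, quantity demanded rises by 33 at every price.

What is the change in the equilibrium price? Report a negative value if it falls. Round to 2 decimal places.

Solve the original market: 104 - 6P = 3P - 13, hence P = 13 and Q = 26.
With the change applied: demand Qd = 137 - 6P, supply Qs = 3P - 22.
Equate the new curves: 137 - 6P = 3P - 22, giving 159 = 9P, P = 53/3 ≈ 17.6667, Q = 31.
ΔP = 17.6667 − 13 = +4.67.

+4.67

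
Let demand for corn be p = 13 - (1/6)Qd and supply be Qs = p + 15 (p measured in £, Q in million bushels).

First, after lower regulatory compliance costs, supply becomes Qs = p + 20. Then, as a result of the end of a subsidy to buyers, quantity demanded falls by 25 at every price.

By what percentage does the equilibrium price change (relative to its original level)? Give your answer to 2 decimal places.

-47.62

Before the shock: 78 - 6p = p + 15 ⇒ 63 = 7p ⇒ p = 9, Q = 24.
After the shift, demand is Qd = 53 - 6p and supply is Qs = p + 20.
Equate the new curves: 53 - 6p = p + 20, giving 33 = 7p, p = 33/7 ≈ 4.7143, Q = 173/7 ≈ 24.7143.
%Δp = (4.7143 − 9) / 9 × 100 = -47.62%.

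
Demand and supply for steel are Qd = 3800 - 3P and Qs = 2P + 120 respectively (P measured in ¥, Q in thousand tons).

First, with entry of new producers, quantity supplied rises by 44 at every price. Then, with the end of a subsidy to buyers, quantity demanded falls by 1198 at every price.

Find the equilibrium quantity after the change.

1139.2

Solve the original market: 3800 - 3P = 2P + 120, hence P = 736 and Q = 1592.
The new curves are Qd = 2602 - 3P (demand) and Qs = 2P + 164 (supply).
Setting them equal: 2602 - 3P = 2P + 164 → 2438 = 5P, so P = 487.6 and Q = 1139.2.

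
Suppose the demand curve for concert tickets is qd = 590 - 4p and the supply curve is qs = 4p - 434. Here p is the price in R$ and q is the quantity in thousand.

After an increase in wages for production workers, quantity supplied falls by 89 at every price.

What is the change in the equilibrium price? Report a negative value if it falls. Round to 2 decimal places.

+11.13

Original equilibrium: 590 - 4p = 4p - 434 gives 1024 = 8p, so p = 128 and q = 78.
After the shift, demand is qd = 590 - 4p and supply is qs = 4p - 523.
Setting them equal: 590 - 4p = 4p - 523 → 1113 = 8p, so p = 139.125 and q = 33.5.
Δp = 139.125 − 128 = +11.13.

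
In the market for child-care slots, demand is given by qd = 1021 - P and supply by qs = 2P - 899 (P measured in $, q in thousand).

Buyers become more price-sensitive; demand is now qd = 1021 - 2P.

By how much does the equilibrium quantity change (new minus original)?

-320

Before the shock: 1021 - P = 2P - 899 ⇒ 1920 = 3P ⇒ P = 640, q = 381.
With the change applied: demand qd = 1021 - 2P, supply qs = 2P - 899.
Setting them equal: 1021 - 2P = 2P - 899 → 1920 = 4P, so P = 480 and q = 61.
Δq = 61 − 381 = -320.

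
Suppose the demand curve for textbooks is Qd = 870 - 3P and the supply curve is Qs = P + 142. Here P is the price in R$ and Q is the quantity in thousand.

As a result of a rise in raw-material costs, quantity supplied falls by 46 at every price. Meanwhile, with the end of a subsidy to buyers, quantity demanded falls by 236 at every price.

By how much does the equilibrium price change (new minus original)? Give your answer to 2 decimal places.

Original equilibrium: 870 - 3P = P + 142 gives 728 = 4P, so P = 182 and Q = 324.
The new curves are Qd = 634 - 3P (demand) and Qs = P + 96 (supply).
Clearing the new market: 634 - 3P = P + 96, so P = 134.5 and Q = 230.5.
ΔP = 134.5 − 182 = -47.50.

-47.50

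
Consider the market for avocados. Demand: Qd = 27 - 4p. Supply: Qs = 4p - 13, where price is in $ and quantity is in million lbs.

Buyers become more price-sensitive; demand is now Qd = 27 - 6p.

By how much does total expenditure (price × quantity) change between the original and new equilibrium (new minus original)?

Original equilibrium: 27 - 4p = 4p - 13 gives 40 = 8p, so p = 5 and Q = 7.
With the change applied: demand Qd = 27 - 6p, supply Qs = 4p - 13.
Clearing the new market: 27 - 6p = 4p - 13, so p = 4 and Q = 3.
Expenditure moves from 5×7 = 35 to 4×3 = 12; change = -23.

-23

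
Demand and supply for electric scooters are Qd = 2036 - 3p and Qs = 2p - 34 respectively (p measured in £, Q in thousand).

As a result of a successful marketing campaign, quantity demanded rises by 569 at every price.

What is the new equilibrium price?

Initially, 2036 - 3p = 2p - 34, so 2070 = 5p and p = 414, Q = 794.
With the change applied: demand Qd = 2605 - 3p, supply Qs = 2p - 34.
Equate the new curves: 2605 - 3p = 2p - 34, giving 2639 = 5p, p = 527.8, Q = 1021.6.

527.8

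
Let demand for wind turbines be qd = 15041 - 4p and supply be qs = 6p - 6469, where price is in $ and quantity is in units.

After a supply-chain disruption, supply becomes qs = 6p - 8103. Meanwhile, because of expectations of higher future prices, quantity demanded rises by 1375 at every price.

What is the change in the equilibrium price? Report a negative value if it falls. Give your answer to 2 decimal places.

Solve the original market: 15041 - 4p = 6p - 6469, hence p = 2151 and q = 6437.
After the shift, demand is qd = 16416 - 4p and supply is qs = 6p - 8103.
New equilibrium: 16416 - 4p = 6p - 8103 ⇒ 24519 = 10p ⇒ p = 2451.9, q = 6608.4.
Δp = 2451.9 − 2151 = +300.90.

+300.90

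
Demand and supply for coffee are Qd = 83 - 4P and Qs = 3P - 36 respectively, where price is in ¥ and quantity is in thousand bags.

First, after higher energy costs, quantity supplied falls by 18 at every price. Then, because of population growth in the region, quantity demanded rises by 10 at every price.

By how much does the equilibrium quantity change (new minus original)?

-6

Solve the original market: 83 - 4P = 3P - 36, hence P = 17 and Q = 15.
The shock moves the curves to Qd = 93 - 4P and Qs = 3P - 54.
New equilibrium: 93 - 4P = 3P - 54 ⇒ 147 = 7P ⇒ P = 21, Q = 9.
ΔQ = 9 − 15 = -6.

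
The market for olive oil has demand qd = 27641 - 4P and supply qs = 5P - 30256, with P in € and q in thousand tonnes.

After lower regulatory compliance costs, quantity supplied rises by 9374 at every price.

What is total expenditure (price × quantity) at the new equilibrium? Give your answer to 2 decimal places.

Original equilibrium: 27641 - 4P = 5P - 30256 gives 57897 = 9P, so P = 6433 and q = 1909.
After the shift, demand is qd = 27641 - 4P and supply is qs = 5P - 20882.
Equate the new curves: 27641 - 4P = 5P - 20882, giving 48523 = 9P, P = 48523/9 ≈ 5391.4444, q = 54677/9 ≈ 6075.2222.
New expenditure = 5391.4444 × 6075.2222 = 32754223.10.

32754223.10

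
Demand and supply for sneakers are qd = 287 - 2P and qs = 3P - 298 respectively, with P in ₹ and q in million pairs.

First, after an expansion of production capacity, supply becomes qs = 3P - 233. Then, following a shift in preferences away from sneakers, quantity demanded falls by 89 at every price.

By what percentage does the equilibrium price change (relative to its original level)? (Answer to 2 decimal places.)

-26.32

Original equilibrium: 287 - 2P = 3P - 298 gives 585 = 5P, so P = 117 and q = 53.
The new curves are qd = 198 - 2P (demand) and qs = 3P - 233 (supply).
New equilibrium: 198 - 2P = 3P - 233 ⇒ 431 = 5P ⇒ P = 86.2, q = 25.6.
%ΔP = (86.2 − 117) / 117 × 100 = -26.32%.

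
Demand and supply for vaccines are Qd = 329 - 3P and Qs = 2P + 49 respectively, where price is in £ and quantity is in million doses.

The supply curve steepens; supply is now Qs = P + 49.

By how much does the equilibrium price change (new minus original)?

Initially, 329 - 3P = 2P + 49, so 280 = 5P and P = 56, Q = 161.
With the change applied: demand Qd = 329 - 3P, supply Qs = P + 49.
Clearing the new market: 329 - 3P = P + 49, so P = 70 and Q = 119.
ΔP = 70 − 56 = +14.

+14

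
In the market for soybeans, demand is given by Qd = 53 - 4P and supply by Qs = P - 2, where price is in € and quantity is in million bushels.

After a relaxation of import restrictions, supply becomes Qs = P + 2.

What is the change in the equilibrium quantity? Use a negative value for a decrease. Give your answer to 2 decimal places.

+3.20

Before the shock: 53 - 4P = P - 2 ⇒ 55 = 5P ⇒ P = 11, Q = 9.
The new curves are Qd = 53 - 4P (demand) and Qs = P + 2 (supply).
New equilibrium: 53 - 4P = P + 2 ⇒ 51 = 5P ⇒ P = 10.2, Q = 12.2.
ΔQ = 12.2 − 9 = +3.20.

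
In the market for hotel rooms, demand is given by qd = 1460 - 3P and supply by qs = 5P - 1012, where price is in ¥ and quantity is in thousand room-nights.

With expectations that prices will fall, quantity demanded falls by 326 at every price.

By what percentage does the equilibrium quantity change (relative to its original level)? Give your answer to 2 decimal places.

Before the shock: 1460 - 3P = 5P - 1012 ⇒ 2472 = 8P ⇒ P = 309, q = 533.
After the shift, demand is qd = 1134 - 3P and supply is qs = 5P - 1012.
New equilibrium: 1134 - 3P = 5P - 1012 ⇒ 2146 = 8P ⇒ P = 268.25, q = 329.25.
%Δq = (329.25 − 533) / 533 × 100 = -38.23%.

-38.23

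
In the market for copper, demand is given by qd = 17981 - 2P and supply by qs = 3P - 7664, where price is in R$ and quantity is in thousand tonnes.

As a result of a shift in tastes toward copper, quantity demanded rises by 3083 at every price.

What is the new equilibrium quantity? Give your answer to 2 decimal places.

Before the shock: 17981 - 2P = 3P - 7664 ⇒ 25645 = 5P ⇒ P = 5129, q = 7723.
After the shift, demand is qd = 21064 - 2P and supply is qs = 3P - 7664.
Equate the new curves: 21064 - 2P = 3P - 7664, giving 28728 = 5P, P = 5745.6, q = 9572.8.

9572.80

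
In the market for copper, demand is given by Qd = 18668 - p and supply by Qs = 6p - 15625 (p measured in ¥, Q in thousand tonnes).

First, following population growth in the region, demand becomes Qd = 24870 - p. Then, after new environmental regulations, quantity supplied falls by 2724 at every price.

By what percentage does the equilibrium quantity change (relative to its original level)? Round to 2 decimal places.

+35.78

Initially, 18668 - p = 6p - 15625, so 34293 = 7p and p = 4899, Q = 13769.
The new curves are Qd = 24870 - p (demand) and Qs = 6p - 18349 (supply).
New equilibrium: 24870 - p = 6p - 18349 ⇒ 43219 = 7p ⇒ p = 43219/7 ≈ 6174.1429, Q = 130871/7 ≈ 18695.8571.
%ΔQ = (18695.8571 − 13769) / 13769 × 100 = +35.78%.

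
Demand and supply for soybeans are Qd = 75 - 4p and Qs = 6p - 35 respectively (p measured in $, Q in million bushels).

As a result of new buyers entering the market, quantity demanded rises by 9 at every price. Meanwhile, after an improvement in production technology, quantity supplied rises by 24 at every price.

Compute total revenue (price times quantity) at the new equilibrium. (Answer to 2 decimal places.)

Initially, 75 - 4p = 6p - 35, so 110 = 10p and p = 11, Q = 31.
The shock moves the curves to Qd = 84 - 4p and Qs = 6p - 11.
Equate the new curves: 84 - 4p = 6p - 11, giving 95 = 10p, p = 9.5, Q = 46.
New expenditure = 9.5 × 46 = 437.00.

437.00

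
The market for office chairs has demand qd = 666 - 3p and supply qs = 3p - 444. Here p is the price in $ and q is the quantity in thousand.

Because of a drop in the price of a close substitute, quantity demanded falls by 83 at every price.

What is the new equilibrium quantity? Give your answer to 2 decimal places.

Initially, 666 - 3p = 3p - 444, so 1110 = 6p and p = 185, q = 111.
With the change applied: demand qd = 583 - 3p, supply qs = 3p - 444.
Setting them equal: 583 - 3p = 3p - 444 → 1027 = 6p, so p = 1027/6 ≈ 171.1667 and q = 69.5.

69.50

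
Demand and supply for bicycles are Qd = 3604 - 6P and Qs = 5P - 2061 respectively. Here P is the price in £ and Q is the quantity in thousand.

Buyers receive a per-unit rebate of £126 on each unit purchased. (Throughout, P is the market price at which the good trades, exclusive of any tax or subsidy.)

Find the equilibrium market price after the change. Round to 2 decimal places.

Before the shock: 3604 - 6P = 5P - 2061 ⇒ 5665 = 11P ⇒ P = 515, Q = 514.
Since buyers' out-of-pocket price is the market price minus the rebate, the effective demand curve becomes Qd = 4360 - 6P.
New equilibrium: 4360 - 6P = 5P - 2061 ⇒ 6421 = 11P ⇒ P = 6421/11 ≈ 583.7273, Q = 9434/11 ≈ 857.6364.

583.73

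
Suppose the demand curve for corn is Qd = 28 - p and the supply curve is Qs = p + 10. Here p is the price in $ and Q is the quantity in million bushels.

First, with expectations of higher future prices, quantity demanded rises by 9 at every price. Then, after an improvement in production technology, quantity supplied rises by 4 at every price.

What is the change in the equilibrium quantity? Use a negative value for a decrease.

+6.5

Initially, 28 - p = p + 10, so 18 = 2p and p = 9, Q = 19.
The new curves are Qd = 37 - p (demand) and Qs = p + 14 (supply).
Setting them equal: 37 - p = p + 14 → 23 = 2p, so p = 11.5 and Q = 25.5.
ΔQ = 25.5 − 19 = +6.5.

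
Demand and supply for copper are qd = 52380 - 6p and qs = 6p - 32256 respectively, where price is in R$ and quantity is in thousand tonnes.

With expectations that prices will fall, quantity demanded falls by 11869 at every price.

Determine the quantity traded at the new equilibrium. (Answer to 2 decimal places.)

4127.50

Solve the original market: 52380 - 6p = 6p - 32256, hence p = 7053 and q = 10062.
The new curves are qd = 40511 - 6p (demand) and qs = 6p - 32256 (supply).
New equilibrium: 40511 - 6p = 6p - 32256 ⇒ 72767 = 12p ⇒ p = 72767/12 ≈ 6063.9167, q = 4127.5.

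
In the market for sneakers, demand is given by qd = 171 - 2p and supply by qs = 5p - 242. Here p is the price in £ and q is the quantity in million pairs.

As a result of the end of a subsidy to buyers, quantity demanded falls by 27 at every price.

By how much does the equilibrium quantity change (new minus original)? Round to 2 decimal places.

Solve the original market: 171 - 2p = 5p - 242, hence p = 59 and q = 53.
After the shift, demand is qd = 144 - 2p and supply is qs = 5p - 242.
Equate the new curves: 144 - 2p = 5p - 242, giving 386 = 7p, p = 386/7 ≈ 55.1429, q = 236/7 ≈ 33.7143.
Δq = 33.7143 − 53 = -19.29.

-19.29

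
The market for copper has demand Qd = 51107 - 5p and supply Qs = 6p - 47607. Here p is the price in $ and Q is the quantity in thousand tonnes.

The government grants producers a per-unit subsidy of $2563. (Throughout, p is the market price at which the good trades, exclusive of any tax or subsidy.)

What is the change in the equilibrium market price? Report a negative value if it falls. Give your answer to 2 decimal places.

-1398.00

Original equilibrium: 51107 - 5p = 6p - 47607 gives 98714 = 11p, so p = 8974 and Q = 6237.
Since sellers receive the price plus the subsidy, the effective supply curve becomes Qs = 6p - 32229.
New equilibrium: 51107 - 5p = 6p - 32229 ⇒ 83336 = 11p ⇒ p = 7576, Q = 13227.
Δp = 7576 − 8974 = -1398.00.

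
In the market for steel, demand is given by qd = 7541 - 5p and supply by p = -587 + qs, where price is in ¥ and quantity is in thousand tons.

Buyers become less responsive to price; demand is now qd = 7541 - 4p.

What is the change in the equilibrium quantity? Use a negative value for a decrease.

+231.8

Solve the original market: 7541 - 5p = p + 587, hence p = 1159 and q = 1746.
After the shift, demand is qd = 7541 - 4p and supply is qs = p + 587.
Equate the new curves: 7541 - 4p = p + 587, giving 6954 = 5p, p = 1390.8, q = 1977.8.
Δq = 1977.8 − 1746 = +231.8.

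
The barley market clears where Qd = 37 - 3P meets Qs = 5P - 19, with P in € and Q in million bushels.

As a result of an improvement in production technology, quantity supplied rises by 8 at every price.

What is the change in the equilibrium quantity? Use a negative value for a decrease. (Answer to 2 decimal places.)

+3.00

Solve the original market: 37 - 3P = 5P - 19, hence P = 7 and Q = 16.
The shock moves the curves to Qd = 37 - 3P and Qs = 5P - 11.
Setting them equal: 37 - 3P = 5P - 11 → 48 = 8P, so P = 6 and Q = 19.
ΔQ = 19 − 16 = +3.00.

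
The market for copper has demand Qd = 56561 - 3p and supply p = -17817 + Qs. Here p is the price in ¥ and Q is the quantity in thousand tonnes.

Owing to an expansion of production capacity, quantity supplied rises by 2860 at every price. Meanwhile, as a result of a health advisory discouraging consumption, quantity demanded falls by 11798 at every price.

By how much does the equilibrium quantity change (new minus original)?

-804.5

Solve the original market: 56561 - 3p = p + 17817, hence p = 9686 and Q = 27503.
After the shift, demand is Qd = 44763 - 3p and supply is Qs = p + 20677.
Clearing the new market: 44763 - 3p = p + 20677, so p = 6021.5 and Q = 26698.5.
ΔQ = 26698.5 − 27503 = -804.5.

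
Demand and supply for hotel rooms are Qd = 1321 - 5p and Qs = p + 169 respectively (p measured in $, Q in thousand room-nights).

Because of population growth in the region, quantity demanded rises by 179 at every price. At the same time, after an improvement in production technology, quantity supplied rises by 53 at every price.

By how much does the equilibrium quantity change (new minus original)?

Initially, 1321 - 5p = p + 169, so 1152 = 6p and p = 192, Q = 361.
After the shift, demand is Qd = 1500 - 5p and supply is Qs = p + 222.
Equate the new curves: 1500 - 5p = p + 222, giving 1278 = 6p, p = 213, Q = 435.
ΔQ = 435 − 361 = +74.

+74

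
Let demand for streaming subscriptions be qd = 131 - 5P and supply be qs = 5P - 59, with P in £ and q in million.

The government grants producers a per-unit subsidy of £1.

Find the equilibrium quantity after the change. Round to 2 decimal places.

Original equilibrium: 131 - 5P = 5P - 59 gives 190 = 10P, so P = 19 and q = 36.
Since sellers receive the price plus the subsidy, the effective supply curve becomes qs = 5P - 54.
Setting them equal: 131 - 5P = 5P - 54 → 185 = 10P, so P = 18.5 and q = 38.5.

38.50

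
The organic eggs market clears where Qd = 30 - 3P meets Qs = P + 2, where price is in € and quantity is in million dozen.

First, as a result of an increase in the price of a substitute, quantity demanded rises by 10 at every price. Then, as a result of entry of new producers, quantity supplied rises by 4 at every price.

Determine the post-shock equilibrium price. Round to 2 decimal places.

8.50

Original equilibrium: 30 - 3P = P + 2 gives 28 = 4P, so P = 7 and Q = 9.
The shock moves the curves to Qd = 40 - 3P and Qs = P + 6.
New equilibrium: 40 - 3P = P + 6 ⇒ 34 = 4P ⇒ P = 8.5, Q = 14.5.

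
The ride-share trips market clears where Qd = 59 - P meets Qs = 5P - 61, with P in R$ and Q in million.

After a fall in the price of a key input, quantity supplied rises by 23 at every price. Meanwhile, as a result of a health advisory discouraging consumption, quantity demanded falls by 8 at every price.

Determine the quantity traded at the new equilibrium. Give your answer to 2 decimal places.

Before the shock: 59 - P = 5P - 61 ⇒ 120 = 6P ⇒ P = 20, Q = 39.
After the shift, demand is Qd = 51 - P and supply is Qs = 5P - 38.
New equilibrium: 51 - P = 5P - 38 ⇒ 89 = 6P ⇒ P = 89/6 ≈ 14.8333, Q = 217/6 ≈ 36.1667.

36.17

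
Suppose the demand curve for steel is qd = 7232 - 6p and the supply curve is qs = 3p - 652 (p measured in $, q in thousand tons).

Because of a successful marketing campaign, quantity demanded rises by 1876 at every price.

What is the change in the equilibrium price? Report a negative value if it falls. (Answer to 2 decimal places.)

+208.44

Initially, 7232 - 6p = 3p - 652, so 7884 = 9p and p = 876, q = 1976.
The shock moves the curves to qd = 9108 - 6p and qs = 3p - 652.
Equate the new curves: 9108 - 6p = 3p - 652, giving 9760 = 9p, p = 9760/9 ≈ 1084.4444, q = 7804/3 ≈ 2601.3333.
Δp = 1084.4444 − 876 = +208.44.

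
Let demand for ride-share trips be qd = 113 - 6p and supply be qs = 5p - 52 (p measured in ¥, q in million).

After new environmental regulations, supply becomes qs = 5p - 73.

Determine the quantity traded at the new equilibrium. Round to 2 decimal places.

11.55

Initially, 113 - 6p = 5p - 52, so 165 = 11p and p = 15, q = 23.
After the shift, demand is qd = 113 - 6p and supply is qs = 5p - 73.
New equilibrium: 113 - 6p = 5p - 73 ⇒ 186 = 11p ⇒ p = 186/11 ≈ 16.9091, q = 127/11 ≈ 11.5455.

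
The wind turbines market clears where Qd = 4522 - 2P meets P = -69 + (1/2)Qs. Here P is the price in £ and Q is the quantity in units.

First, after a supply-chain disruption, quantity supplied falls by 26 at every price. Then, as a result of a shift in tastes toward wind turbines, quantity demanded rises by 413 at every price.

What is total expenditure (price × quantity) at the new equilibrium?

Original equilibrium: 4522 - 2P = 2P + 138 gives 4384 = 4P, so P = 1096 and Q = 2330.
The shock moves the curves to Qd = 4935 - 2P and Qs = 2P + 112.
Setting them equal: 4935 - 2P = 2P + 112 → 4823 = 4P, so P = 1205.75 and Q = 2523.5.
New expenditure = 1205.75 × 2523.5 = 3042710.125.

3042710.125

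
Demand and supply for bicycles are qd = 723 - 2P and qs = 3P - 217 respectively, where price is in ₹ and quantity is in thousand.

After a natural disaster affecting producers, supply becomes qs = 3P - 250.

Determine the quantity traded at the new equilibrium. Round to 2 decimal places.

333.80

Solve the original market: 723 - 2P = 3P - 217, hence P = 188 and q = 347.
The shock moves the curves to qd = 723 - 2P and qs = 3P - 250.
Equate the new curves: 723 - 2P = 3P - 250, giving 973 = 5P, P = 194.6, q = 333.8.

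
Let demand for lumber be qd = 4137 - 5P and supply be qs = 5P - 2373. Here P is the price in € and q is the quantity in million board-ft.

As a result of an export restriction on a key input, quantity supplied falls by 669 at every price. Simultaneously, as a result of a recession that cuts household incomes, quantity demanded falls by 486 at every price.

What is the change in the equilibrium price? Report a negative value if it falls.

Solve the original market: 4137 - 5P = 5P - 2373, hence P = 651 and q = 882.
After the shift, demand is qd = 3651 - 5P and supply is qs = 5P - 3042.
New equilibrium: 3651 - 5P = 5P - 3042 ⇒ 6693 = 10P ⇒ P = 669.3, q = 304.5.
ΔP = 669.3 − 651 = +18.3.

+18.3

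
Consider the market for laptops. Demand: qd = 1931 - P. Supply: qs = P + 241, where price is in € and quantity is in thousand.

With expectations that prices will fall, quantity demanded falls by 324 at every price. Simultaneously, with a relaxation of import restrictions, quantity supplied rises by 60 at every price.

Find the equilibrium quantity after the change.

Original equilibrium: 1931 - P = P + 241 gives 1690 = 2P, so P = 845 and q = 1086.
With the change applied: demand qd = 1607 - P, supply qs = P + 301.
Equate the new curves: 1607 - P = P + 301, giving 1306 = 2P, P = 653, q = 954.

954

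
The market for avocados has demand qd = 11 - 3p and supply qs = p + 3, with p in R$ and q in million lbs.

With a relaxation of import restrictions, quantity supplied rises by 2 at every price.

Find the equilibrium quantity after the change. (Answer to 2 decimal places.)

6.50

Solve the original market: 11 - 3p = p + 3, hence p = 2 and q = 5.
The new curves are qd = 11 - 3p (demand) and qs = p + 5 (supply).
Equate the new curves: 11 - 3p = p + 5, giving 6 = 4p, p = 1.5, q = 6.5.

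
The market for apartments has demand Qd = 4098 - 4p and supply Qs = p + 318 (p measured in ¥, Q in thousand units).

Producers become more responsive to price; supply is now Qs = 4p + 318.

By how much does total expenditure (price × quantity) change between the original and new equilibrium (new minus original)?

Solve the original market: 4098 - 4p = p + 318, hence p = 756 and Q = 1074.
After the shift, demand is Qd = 4098 - 4p and supply is Qs = 4p + 318.
Equate the new curves: 4098 - 4p = 4p + 318, giving 3780 = 8p, p = 472.5, Q = 2208.
Expenditure moves from 756×1074 = 811944 to 472.5×2208 = 1043280; change = +231336.

+231336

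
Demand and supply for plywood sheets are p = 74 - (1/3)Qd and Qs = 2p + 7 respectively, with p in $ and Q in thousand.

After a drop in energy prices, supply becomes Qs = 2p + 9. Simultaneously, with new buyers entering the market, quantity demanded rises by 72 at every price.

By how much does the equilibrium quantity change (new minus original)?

Before the shock: 222 - 3p = 2p + 7 ⇒ 215 = 5p ⇒ p = 43, Q = 93.
After the shift, demand is Qd = 294 - 3p and supply is Qs = 2p + 9.
Setting them equal: 294 - 3p = 2p + 9 → 285 = 5p, so p = 57 and Q = 123.
ΔQ = 123 − 93 = +30.

+30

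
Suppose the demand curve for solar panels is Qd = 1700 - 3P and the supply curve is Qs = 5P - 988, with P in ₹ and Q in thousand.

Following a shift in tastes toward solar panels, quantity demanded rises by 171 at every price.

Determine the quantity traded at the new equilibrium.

798.875

Solve the original market: 1700 - 3P = 5P - 988, hence P = 336 and Q = 692.
The new curves are Qd = 1871 - 3P (demand) and Qs = 5P - 988 (supply).
Setting them equal: 1871 - 3P = 5P - 988 → 2859 = 8P, so P = 357.375 and Q = 798.875.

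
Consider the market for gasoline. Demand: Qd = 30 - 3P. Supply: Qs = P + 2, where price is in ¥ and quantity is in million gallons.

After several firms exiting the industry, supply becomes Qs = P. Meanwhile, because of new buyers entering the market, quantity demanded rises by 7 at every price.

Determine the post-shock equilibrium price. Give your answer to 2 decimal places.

Solve the original market: 30 - 3P = P + 2, hence P = 7 and Q = 9.
The new curves are Qd = 37 - 3P (demand) and Qs = P (supply).
Setting them equal: 37 - 3P = P → 37 = 4P, so P = 9.25 and Q = 9.25.

9.25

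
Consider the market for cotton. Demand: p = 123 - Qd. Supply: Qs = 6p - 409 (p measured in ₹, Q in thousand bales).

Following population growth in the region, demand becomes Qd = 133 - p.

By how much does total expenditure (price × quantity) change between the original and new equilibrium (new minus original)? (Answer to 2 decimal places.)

+730.82

Initially, 123 - p = 6p - 409, so 532 = 7p and p = 76, Q = 47.
With the change applied: demand Qd = 133 - p, supply Qs = 6p - 409.
Clearing the new market: 133 - p = 6p - 409, so p = 542/7 ≈ 77.4286 and Q = 389/7 ≈ 55.5714.
Expenditure moves from 76×47 = 3572 to 77.4286×55.5714 = 4302.8163; change = +730.82.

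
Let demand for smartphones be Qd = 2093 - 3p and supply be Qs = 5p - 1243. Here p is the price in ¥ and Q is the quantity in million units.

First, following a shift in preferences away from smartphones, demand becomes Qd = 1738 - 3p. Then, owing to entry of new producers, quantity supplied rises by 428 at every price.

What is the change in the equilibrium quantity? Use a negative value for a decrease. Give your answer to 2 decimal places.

-61.38

Original equilibrium: 2093 - 3p = 5p - 1243 gives 3336 = 8p, so p = 417 and Q = 842.
The new curves are Qd = 1738 - 3p (demand) and Qs = 5p - 815 (supply).
New equilibrium: 1738 - 3p = 5p - 815 ⇒ 2553 = 8p ⇒ p = 319.125, Q = 780.625.
ΔQ = 780.625 − 842 = -61.38.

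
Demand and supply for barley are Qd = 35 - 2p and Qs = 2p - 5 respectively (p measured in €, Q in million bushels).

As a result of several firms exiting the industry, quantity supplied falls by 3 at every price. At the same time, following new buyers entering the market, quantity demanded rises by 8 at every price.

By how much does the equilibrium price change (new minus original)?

+2.75

Original equilibrium: 35 - 2p = 2p - 5 gives 40 = 4p, so p = 10 and Q = 15.
With the change applied: demand Qd = 43 - 2p, supply Qs = 2p - 8.
New equilibrium: 43 - 2p = 2p - 8 ⇒ 51 = 4p ⇒ p = 12.75, Q = 17.5.
Δp = 12.75 − 10 = +2.75.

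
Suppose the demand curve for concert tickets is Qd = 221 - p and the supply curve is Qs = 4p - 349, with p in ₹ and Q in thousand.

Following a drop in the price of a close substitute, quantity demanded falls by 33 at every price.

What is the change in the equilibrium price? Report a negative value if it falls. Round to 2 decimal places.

Original equilibrium: 221 - p = 4p - 349 gives 570 = 5p, so p = 114 and Q = 107.
The shock moves the curves to Qd = 188 - p and Qs = 4p - 349.
Clearing the new market: 188 - p = 4p - 349, so p = 107.4 and Q = 80.6.
Δp = 107.4 − 114 = -6.60.

-6.60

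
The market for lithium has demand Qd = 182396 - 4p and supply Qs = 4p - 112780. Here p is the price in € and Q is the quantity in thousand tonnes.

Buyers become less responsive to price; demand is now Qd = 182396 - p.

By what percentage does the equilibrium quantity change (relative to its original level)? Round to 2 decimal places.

+254.40

Solve the original market: 182396 - 4p = 4p - 112780, hence p = 36897 and Q = 34808.
With the change applied: demand Qd = 182396 - p, supply Qs = 4p - 112780.
Clearing the new market: 182396 - p = 4p - 112780, so p = 59035.2 and Q = 123360.8.
%ΔQ = (123360.8 − 34808) / 34808 × 100 = +254.40%.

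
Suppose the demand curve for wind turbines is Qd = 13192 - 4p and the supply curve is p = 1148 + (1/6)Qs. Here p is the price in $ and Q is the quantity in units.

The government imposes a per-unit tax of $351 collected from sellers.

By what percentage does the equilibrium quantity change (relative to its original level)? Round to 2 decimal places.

-16.33

Initially, 13192 - 4p = 6p - 6888, so 20080 = 10p and p = 2008, Q = 5160.
Since sellers keep the price net of the tax, the effective supply curve becomes Qs = 6p - 8994.
Setting them equal: 13192 - 4p = 6p - 8994 → 22186 = 10p, so p = 2218.6 and Q = 4317.6.
%ΔQ = (4317.6 − 5160) / 5160 × 100 = -16.33%.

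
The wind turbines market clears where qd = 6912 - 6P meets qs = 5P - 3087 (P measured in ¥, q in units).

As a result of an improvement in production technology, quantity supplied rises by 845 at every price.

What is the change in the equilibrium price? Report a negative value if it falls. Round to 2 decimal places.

-76.82

Original equilibrium: 6912 - 6P = 5P - 3087 gives 9999 = 11P, so P = 909 and q = 1458.
The new curves are qd = 6912 - 6P (demand) and qs = 5P - 2242 (supply).
New equilibrium: 6912 - 6P = 5P - 2242 ⇒ 9154 = 11P ⇒ P = 9154/11 ≈ 832.1818, q = 21108/11 ≈ 1918.9091.
ΔP = 832.1818 − 909 = -76.82.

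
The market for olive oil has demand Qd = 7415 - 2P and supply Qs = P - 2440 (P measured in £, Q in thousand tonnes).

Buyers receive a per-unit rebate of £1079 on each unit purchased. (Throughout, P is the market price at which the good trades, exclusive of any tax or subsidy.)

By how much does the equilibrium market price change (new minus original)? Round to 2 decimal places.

+719.33

Initially, 7415 - 2P = P - 2440, so 9855 = 3P and P = 3285, Q = 845.
Since buyers' out-of-pocket price is the market price minus the rebate, the effective demand curve becomes Qd = 9573 - 2P.
Setting them equal: 9573 - 2P = P - 2440 → 12013 = 3P, so P = 12013/3 ≈ 4004.3333 and Q = 4693/3 ≈ 1564.3333.
ΔP = 4004.3333 − 3285 = +719.33.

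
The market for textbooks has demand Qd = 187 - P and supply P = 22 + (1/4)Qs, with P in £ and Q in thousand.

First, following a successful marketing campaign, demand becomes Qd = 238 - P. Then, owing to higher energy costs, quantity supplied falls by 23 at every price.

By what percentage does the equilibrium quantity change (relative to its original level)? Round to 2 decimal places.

Original equilibrium: 187 - P = 4P - 88 gives 275 = 5P, so P = 55 and Q = 132.
The new curves are Qd = 238 - P (demand) and Qs = 4P - 111 (supply).
Equate the new curves: 238 - P = 4P - 111, giving 349 = 5P, P = 69.8, Q = 168.2.
%ΔQ = (168.2 − 132) / 132 × 100 = +27.42%.

+27.42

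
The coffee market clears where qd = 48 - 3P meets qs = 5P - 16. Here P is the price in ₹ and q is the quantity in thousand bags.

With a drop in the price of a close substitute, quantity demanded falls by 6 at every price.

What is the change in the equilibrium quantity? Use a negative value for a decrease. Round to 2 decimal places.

-3.75

Original equilibrium: 48 - 3P = 5P - 16 gives 64 = 8P, so P = 8 and q = 24.
With the change applied: demand qd = 42 - 3P, supply qs = 5P - 16.
Clearing the new market: 42 - 3P = 5P - 16, so P = 7.25 and q = 20.25.
Δq = 20.25 − 24 = -3.75.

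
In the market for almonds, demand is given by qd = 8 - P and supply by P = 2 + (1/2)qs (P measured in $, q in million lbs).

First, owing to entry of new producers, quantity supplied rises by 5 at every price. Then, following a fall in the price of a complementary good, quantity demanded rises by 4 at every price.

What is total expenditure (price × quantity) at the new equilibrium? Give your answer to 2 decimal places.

Original equilibrium: 8 - P = 2P - 4 gives 12 = 3P, so P = 4 and q = 4.
The new curves are qd = 12 - P (demand) and qs = 2P + 1 (supply).
Clearing the new market: 12 - P = 2P + 1, so P = 11/3 ≈ 3.6667 and q = 25/3 ≈ 8.3333.
New expenditure = 3.6667 × 8.3333 = 30.56.

30.56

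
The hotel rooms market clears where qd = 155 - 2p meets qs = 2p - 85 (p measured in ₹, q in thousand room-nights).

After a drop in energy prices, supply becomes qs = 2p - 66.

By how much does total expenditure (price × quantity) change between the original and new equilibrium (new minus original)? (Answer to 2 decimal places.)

Solve the original market: 155 - 2p = 2p - 85, hence p = 60 and q = 35.
The new curves are qd = 155 - 2p (demand) and qs = 2p - 66 (supply).
Clearing the new market: 155 - 2p = 2p - 66, so p = 55.25 and q = 44.5.
Expenditure moves from 60×35 = 2100 to 55.25×44.5 = 2458.625; change = +358.63.

+358.63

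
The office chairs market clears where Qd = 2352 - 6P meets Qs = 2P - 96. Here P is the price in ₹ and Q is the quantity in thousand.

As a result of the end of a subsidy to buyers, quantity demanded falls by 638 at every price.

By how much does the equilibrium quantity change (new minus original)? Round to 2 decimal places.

-159.50

Original equilibrium: 2352 - 6P = 2P - 96 gives 2448 = 8P, so P = 306 and Q = 516.
The new curves are Qd = 1714 - 6P (demand) and Qs = 2P - 96 (supply).
Setting them equal: 1714 - 6P = 2P - 96 → 1810 = 8P, so P = 226.25 and Q = 356.5.
ΔQ = 356.5 − 516 = -159.50.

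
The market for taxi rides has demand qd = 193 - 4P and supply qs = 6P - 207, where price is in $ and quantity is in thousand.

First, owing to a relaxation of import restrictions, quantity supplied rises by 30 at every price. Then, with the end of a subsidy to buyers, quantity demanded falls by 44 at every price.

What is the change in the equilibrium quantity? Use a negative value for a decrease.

-14.4

Before the shock: 193 - 4P = 6P - 207 ⇒ 400 = 10P ⇒ P = 40, q = 33.
The shock moves the curves to qd = 149 - 4P and qs = 6P - 177.
Equate the new curves: 149 - 4P = 6P - 177, giving 326 = 10P, P = 32.6, q = 18.6.
Δq = 18.6 − 33 = -14.4.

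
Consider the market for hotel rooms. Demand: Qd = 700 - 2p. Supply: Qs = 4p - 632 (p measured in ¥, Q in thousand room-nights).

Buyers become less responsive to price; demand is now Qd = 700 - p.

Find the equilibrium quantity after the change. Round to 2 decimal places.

Solve the original market: 700 - 2p = 4p - 632, hence p = 222 and Q = 256.
The new curves are Qd = 700 - p (demand) and Qs = 4p - 632 (supply).
New equilibrium: 700 - p = 4p - 632 ⇒ 1332 = 5p ⇒ p = 266.4, Q = 433.6.

433.60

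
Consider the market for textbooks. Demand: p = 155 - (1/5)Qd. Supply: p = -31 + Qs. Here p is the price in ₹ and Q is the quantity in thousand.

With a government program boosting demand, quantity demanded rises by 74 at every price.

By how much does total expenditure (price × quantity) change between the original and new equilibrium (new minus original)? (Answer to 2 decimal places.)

+3593.11

Before the shock: 775 - 5p = p + 31 ⇒ 744 = 6p ⇒ p = 124, Q = 155.
The new curves are Qd = 849 - 5p (demand) and Qs = p + 31 (supply).
Clearing the new market: 849 - 5p = p + 31, so p = 409/3 ≈ 136.3333 and Q = 502/3 ≈ 167.3333.
Expenditure moves from 124×155 = 19220 to 136.3333×167.3333 = 22813.1111; change = +3593.11.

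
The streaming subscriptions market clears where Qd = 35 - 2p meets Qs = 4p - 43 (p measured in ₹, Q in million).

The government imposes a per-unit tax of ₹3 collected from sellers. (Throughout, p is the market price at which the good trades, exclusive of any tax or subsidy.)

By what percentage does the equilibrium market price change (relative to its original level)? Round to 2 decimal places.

Original equilibrium: 35 - 2p = 4p - 43 gives 78 = 6p, so p = 13 and Q = 9.
Since sellers keep the price net of the tax, the effective supply curve becomes Qs = 4p - 55.
Equate the new curves: 35 - 2p = 4p - 55, giving 90 = 6p, p = 15, Q = 5.
%Δp = (15 − 13) / 13 × 100 = +15.38%.

+15.38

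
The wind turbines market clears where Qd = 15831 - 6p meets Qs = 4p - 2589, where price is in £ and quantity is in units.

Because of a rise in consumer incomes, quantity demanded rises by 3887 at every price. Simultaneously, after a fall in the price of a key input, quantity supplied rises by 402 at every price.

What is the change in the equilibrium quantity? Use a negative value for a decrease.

+1796

Before the shock: 15831 - 6p = 4p - 2589 ⇒ 18420 = 10p ⇒ p = 1842, Q = 4779.
The shock moves the curves to Qd = 19718 - 6p and Qs = 4p - 2187.
Setting them equal: 19718 - 6p = 4p - 2187 → 21905 = 10p, so p = 2190.5 and Q = 6575.
ΔQ = 6575 − 4779 = +1796.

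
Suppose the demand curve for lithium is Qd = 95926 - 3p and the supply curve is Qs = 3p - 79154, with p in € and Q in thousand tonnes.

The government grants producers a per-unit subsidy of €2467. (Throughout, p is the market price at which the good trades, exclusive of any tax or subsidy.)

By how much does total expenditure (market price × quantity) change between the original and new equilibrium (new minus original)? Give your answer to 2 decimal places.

+93071892.25

Original equilibrium: 95926 - 3p = 3p - 79154 gives 175080 = 6p, so p = 29180 and Q = 8386.
Since sellers receive the price plus the subsidy, the effective supply curve becomes Qs = 3p - 71753.
Clearing the new market: 95926 - 3p = 3p - 71753, so p = 27946.5 and Q = 12086.5.
Expenditure moves from 29180×8386 = 244703480 to 27946.5×12086.5 = 337775372.25; change = +93071892.25.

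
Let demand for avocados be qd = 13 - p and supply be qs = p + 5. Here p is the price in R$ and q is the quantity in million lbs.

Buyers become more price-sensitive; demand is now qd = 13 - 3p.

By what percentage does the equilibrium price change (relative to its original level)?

Initially, 13 - p = p + 5, so 8 = 2p and p = 4, q = 9.
The shock moves the curves to qd = 13 - 3p and qs = p + 5.
New equilibrium: 13 - 3p = p + 5 ⇒ 8 = 4p ⇒ p = 2, q = 7.
%Δp = (2 − 4) / 4 × 100 = -50%.

-50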